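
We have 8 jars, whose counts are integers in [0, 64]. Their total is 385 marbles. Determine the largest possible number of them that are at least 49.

7

With k values at 49 or above and the rest at least 0, the sum is at least 0 + 49k.
Since the sum is 385, we need 49k ≤ 385, i.e. k ≤ 7.
k = 7 is achieved by 7 values at 49 and 1 at 0, total 343; add 42 to one value (staying below 49) to reach 385.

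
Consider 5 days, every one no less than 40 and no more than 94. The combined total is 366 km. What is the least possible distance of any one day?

To make one day as small as possible, make the other 4 as large as possible.
The other 4 can take up 4 × 94 = 376 ≥ 366 − 40, so one day can sit at its floor of 40.
Achievable: one at 40 and the other 4 totalling 326, which fits since 4 × 40 ≤ 326 ≤ 4 × 94.

40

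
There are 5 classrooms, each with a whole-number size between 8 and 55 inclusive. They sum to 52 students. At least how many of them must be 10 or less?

1

Let j be the number exceeding 10. Then the total is ≥ 11·j + 8·(5 − j) = 40 + 3j.
So 3j ≤ 12 and j ≤ 4; hence at least 5 − 4 = 1 are ≤ 10.
Exactly 1 works: 1 value at 8 and 4 at 11 total 52.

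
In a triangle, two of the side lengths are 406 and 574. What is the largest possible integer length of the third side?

The third side must be less than 406 + 574 = 980.
The largest integer below 980 is 979.

979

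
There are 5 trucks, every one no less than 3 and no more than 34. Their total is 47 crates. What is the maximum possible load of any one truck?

Maximizing one value means minimizing the remaining 4.
The other 4 contribute at least 4 × 3 = 12, leaving at most 47 − 12 = 35.
But each truck is capped at 34, so the maximum is 34.
Achievable: one at 34 and the other 4 totalling 13, which fits since 4 × 3 ≤ 13 ≤ 4 × 34.

34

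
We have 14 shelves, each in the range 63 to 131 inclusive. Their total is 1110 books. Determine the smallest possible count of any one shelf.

63

To make one shelf as small as possible, make the other 13 as large as possible.
The other 13 can take up 13 × 131 = 1703 ≥ 1110 − 63, so one shelf can sit at its floor of 63.
Achievable: one at 63 and the other 13 totalling 1047, which fits since 13 × 63 ≤ 1047 ≤ 13 × 131.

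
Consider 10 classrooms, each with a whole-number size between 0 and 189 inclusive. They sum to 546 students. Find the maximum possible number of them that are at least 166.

If k of the values are ≥ 166, the total is ≥ 166k + 0(10 − k).
Setting 166k + 0(10 − k) ≤ 546 gives 166k ≤ 546, so k ≤ 3.
k = 3 is achieved by 3 values at 166 and 7 at 0, total 498; add 48 to one value (staying below 166) to reach 546.

3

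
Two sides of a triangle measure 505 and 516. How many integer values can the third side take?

The triangle inequality gives |505 − 516| < c < 505 + 516, i.e. 11 < c < 1021.
So c can be any integer from 12 to 1020: 1009 values.

1009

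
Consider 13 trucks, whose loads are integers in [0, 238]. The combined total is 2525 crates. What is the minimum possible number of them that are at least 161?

6

If only k of them are at least 161, the other 13 − k are at most 160, so the total is at most k·238 + (13 − k)·160.
This must reach 2525, so k·238 + (13 − k)·160 ≥ 2525, giving k ≥ 6.
Exactly 6 works: 6 values at 238 and 7 at 160 total 2548; lower one of the high values by 23 (still ≥ 161) to hit 2525.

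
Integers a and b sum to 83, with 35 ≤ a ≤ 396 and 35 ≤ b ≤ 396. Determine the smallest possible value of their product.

1680

Since a + b is fixed, pushing one of them to its bound minimizes the product.
At the endpoint a = 35, b = 83 − 35 = 48, so ab = 35 × 48 = 1680.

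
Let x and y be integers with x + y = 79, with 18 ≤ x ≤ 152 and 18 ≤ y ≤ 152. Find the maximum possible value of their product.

1560

With x + y fixed, xy peaks when the two are closest together.
Taking x = 39 and y = 40 (both in [18, 152]) gives xy = 1560.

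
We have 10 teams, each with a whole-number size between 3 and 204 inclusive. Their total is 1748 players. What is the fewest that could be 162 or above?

Suppose at most 10 − j of them reach 162; then j values are ≤ 161 and the rest ≤ 204.
The total is then ≤ 161·j + 204·(10 − j) = 2040 − 43j. For this to be ≥ 1748 we need j ≤ 6, so at least 10 − 6 = 4 must reach 162.
Exactly 4 works: 4 values at 204 and 6 at 161 total 1782; lower one of the high values by 34 (still ≥ 162) to hit 1748.

4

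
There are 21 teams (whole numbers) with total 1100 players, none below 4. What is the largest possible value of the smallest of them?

52

The 21 values sum to 1100, so their minimum is at most ⌊1100/21⌋ = 52.
Equality holds with 13 values of 52 and 8 values of 53.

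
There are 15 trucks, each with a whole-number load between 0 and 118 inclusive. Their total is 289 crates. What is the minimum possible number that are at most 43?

9

Let j be the number exceeding 43. Then the total is ≥ 44·j + 0·(15 − j) = 0 + 44j.
So 44j ≤ 289 and j ≤ 6; hence at least 15 − 6 = 9 are ≤ 43.
Exactly 9 works: 9 values at 0 and 6 at 44 total 264; raise one of the low values by 25 (still ≤ 43) to hit 289.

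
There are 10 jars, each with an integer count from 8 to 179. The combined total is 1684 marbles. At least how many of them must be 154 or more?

6

If only k of them are at least 154, the other 10 − k are at most 153, so the total is at most k·179 + (10 − k)·153.
This must reach 1684, so k·179 + (10 − k)·153 ≥ 1684, giving k ≥ 6.
Exactly 6 works: 6 values at 179 and 4 at 153 total 1686; lower one of the high values by 2 (still ≥ 154) to hit 1684.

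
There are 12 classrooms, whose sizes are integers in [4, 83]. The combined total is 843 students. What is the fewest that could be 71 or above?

1

Suppose at most 12 − j of them reach 71; then j values are ≤ 70 and the rest ≤ 83.
The total is then ≤ 70·j + 83·(12 − j) = 996 − 13j. For this to be ≥ 843 we need j ≤ 11, so at least 12 − 11 = 1 must reach 71.
Exactly 1 works: 1 value at 83 and 11 at 70 total 853; lower one of the high values by 10 (still ≥ 71) to hit 843.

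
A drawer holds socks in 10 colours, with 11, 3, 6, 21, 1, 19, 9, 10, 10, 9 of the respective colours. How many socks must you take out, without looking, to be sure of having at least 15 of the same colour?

88

In the worst case you take as many as possible of each colour without reaching 15: 11 + 3 + 6 + 14 + 1 + 14 + 9 + 10 + 10 + 9 = 87.
The next one must give 15 of some colour, so 87 + 1 = 88.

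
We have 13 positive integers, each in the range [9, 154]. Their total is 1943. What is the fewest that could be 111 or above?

12

Each value short of 111 is at most 110, costing at least 154 − 110 = 44 against the maximum total of 2002.
We can afford to lose at most 2002 − 1943 = 59, so at most ⌊59/44⌋ = 1 fall short, and at least 12 are ≥ 111.
Exactly 12 works: 12 values at 154 and 1 at 110 total 1958; lower one of the high values by 15 (still ≥ 111) to hit 1943.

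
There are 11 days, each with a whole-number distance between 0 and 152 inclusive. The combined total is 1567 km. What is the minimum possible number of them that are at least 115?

9

If only k of them are at least 115, the other 11 − k are at most 114, so the total is at most k·152 + (11 − k)·114.
This must reach 1567, so k·152 + (11 − k)·114 ≥ 1567, giving k ≥ 9.
Exactly 9 works: 9 values at 152 and 2 at 114 total 1596; lower one of the high values by 29 (still ≥ 115) to hit 1567.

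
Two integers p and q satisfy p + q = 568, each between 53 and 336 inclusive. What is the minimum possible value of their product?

77952

pq = p(568 − p) is concave in p, so over [232, 336] it is minimized at an endpoint.
The extreme feasible split is p = 232, q = 336, giving pq = 77952.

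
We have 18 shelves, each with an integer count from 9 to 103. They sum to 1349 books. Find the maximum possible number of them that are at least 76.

With k values at 76 or above and the rest at least 9, the sum is at least 162 + 67k.
Since the sum is 1349, we need 67k ≤ 1187, i.e. k ≤ 17.
k = 17 is achieved by 17 values at 76 and 1 at 9, total 1301; add 48 to one value (staying below 76) to reach 1349.

17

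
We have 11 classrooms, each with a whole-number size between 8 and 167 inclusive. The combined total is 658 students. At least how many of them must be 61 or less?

Let j be the number exceeding 61. Then the total is ≥ 62·j + 8·(11 − j) = 88 + 54j.
So 54j ≤ 570 and j ≤ 10; hence at least 11 − 10 = 1 are ≤ 61.
Exactly 1 works: 1 value at 8 and 10 at 62 total 628; raise one of the low values by 30 (still ≤ 61) to hit 658.

1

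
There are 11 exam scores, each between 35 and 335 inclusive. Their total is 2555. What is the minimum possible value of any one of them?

35

To make one score as small as possible, make the other 10 as large as possible.
The other 10 can take up 10 × 335 = 3350 ≥ 2555 − 35, so one score can sit at its floor of 35.
Achievable: one at 35 and the other 10 totalling 2520, which fits since 10 × 35 ≤ 2520 ≤ 10 × 335.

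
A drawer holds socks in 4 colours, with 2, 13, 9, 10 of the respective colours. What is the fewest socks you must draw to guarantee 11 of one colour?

In the worst case you take as many as possible of each colour without reaching 11: 2 + 10 + 9 + 10 = 31.
The next one must give 11 of some colour, so 31 + 1 = 32.

32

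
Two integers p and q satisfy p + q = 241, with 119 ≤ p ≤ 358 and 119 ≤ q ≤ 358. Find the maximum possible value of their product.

With p + q fixed, pq peaks when the two are closest together.
Taking p = 120 and q = 121 (both in [119, 358]) gives pq = 14520.

14520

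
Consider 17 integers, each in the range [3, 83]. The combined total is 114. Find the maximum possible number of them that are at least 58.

1

Suppose k of them are at least 58. Those contribute at least 58 each and the other 17 − k at least 3 each.
So the total is at least 58k + 3(17 − k) = 51 + 55k. This must be ≤ 114, giving k ≤ 1.
k = 1 is achieved by 1 value at 58 and 16 at 3, total 106; add 8 to one value (staying below 58) to reach 114.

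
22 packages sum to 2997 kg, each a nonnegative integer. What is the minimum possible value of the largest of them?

The average is 2997/22 > 136, so not all 22 can be 136 or less; the largest is ≥ 137.
Achievable: 5 of them at 137 and 17 at 136 total 2997.

137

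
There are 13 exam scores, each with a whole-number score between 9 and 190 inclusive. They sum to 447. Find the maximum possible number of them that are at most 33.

12

Suppose k of them are at most 33. Those contribute at most 33 each and the rest at most 190 each.
So the total is at most 33k + 190(13 − k) = 2470 − 157k. This must still be ≥ 447, so k ≤ 12.
k = 12 is achieved by 12 values at 33 and 1 at 190, total 586; lower one of the 190's by 139 (still > 33) to reach 447.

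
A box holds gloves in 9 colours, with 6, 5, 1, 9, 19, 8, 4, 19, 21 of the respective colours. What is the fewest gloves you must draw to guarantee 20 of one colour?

91

In the worst case you take as many as possible of each colour without reaching 20: 6 + 5 + 1 + 9 + 19 + 8 + 4 + 19 + 19 = 90.
The next one must give 20 of some colour, so 90 + 1 = 91.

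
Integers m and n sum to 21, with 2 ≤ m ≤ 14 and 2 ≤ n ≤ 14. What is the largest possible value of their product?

110

mn = m(21 − m) is maximized when m is as near 21/2 as the bounds allow.
Taking m = 10 and n = 11 (both in [2, 14]) gives mn = 110.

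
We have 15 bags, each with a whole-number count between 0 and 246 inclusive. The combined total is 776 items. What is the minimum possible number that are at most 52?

1

Each value above 52 is at least 53, contributing at least 53 − 0 = 53 above the floor 0.
The sum exceeds the floor total 0 by 776, so at most ⌊776/53⌋ = 14 exceed 52, and at least 1 are ≤ 52.
Exactly 1 works: 1 value at 0 and 14 at 53 total 742; raise one of the low values by 34 (still ≤ 52) to hit 776.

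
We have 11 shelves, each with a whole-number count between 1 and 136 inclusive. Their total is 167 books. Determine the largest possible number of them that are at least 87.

1

Suppose k of them are at least 87. Those contribute at least 87 each and the other 11 − k at least 1 each.
So the total is at least 87k + 1(11 − k) = 11 + 86k. This must be ≤ 167, giving k ≤ 1.
k = 1 is achieved by 1 value at 87 and 10 at 1, total 97; add 70 to one value (staying below 87) to reach 167.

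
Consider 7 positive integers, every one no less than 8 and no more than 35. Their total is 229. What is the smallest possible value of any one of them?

To make one integer as small as possible, make the other 6 as large as possible.
The other 6 contribute at most 6 × 35 = 210, leaving at least 229 − 210 = 19.
Since 19 ≥ 8, this is achievable: one at 19 and 6 at 35.

19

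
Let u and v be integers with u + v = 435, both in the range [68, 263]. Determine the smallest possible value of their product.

For a fixed sum, uv is smallest when u and v are as far apart as possible.
At the endpoint u = 172, v = 435 − 172 = 263, so uv = 172 × 263 = 45236.

45236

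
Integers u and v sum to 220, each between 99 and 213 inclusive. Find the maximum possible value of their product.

12100

With u + v fixed, uv peaks when the two are closest together.
Taking u = 110 and v = 110 (both in [99, 213]) gives uv = 12100.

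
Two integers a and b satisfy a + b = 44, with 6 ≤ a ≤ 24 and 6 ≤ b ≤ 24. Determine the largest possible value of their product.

484

For a fixed sum, the product ab is largest when a and b are as close as possible.
Taking a = 22 and b = 22 (both in [6, 24]) gives ab = 484.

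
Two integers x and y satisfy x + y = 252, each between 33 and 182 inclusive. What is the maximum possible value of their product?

For a fixed sum, the product xy is largest when x and y are as close as possible.
Taking x = 126 and y = 126 (both in [33, 182]) gives xy = 15876.

15876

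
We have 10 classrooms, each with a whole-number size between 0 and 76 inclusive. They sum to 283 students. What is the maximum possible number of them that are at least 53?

If k of the values are ≥ 53, the total is ≥ 53k + 0(10 − k).
Setting 53k + 0(10 − k) ≤ 283 gives 53k ≤ 283, so k ≤ 5.
k = 5 is achieved by 5 values at 53 and 5 at 0, total 265; add 18 to one value (staying below 53) to reach 283.

5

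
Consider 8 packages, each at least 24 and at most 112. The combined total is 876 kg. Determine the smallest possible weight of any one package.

To make one package as small as possible, make the other 7 as large as possible.
The other 7 contribute at most 7 × 112 = 784, leaving at least 876 − 784 = 92.
Since 92 ≥ 24, this is achievable: one at 92 and 7 at 112.

92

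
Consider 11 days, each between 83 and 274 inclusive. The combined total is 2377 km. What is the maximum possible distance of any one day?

274

Maximizing one value means minimizing the remaining 10.
The other 10 contribute at least 10 × 83 = 830, leaving at most 2377 − 830 = 1547.
But each day is capped at 274, so the maximum is 274.
Achievable: one at 274 and the other 10 totalling 2103, which fits since 10 × 83 ≤ 2103 ≤ 10 × 274.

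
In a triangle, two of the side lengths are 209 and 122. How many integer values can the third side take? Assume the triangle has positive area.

The triangle inequality gives |209 − 122| < c < 209 + 122, i.e. 87 < c < 331.
So c can be any integer from 88 to 330: 243 values.

243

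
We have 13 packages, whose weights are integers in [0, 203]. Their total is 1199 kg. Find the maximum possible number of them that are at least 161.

If k of the values are ≥ 161, the total is ≥ 161k + 0(13 − k).
Setting 161k + 0(13 − k) ≤ 1199 gives 161k ≤ 1199, so k ≤ 7.
k = 7 is achieved by 7 values at 161 and 6 at 0, total 1127; add 72 to one value (staying below 161) to reach 1199.

7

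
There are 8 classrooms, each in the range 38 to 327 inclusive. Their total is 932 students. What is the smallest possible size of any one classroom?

To make one classroom as small as possible, make the other 7 as large as possible.
The other 7 can take up 7 × 327 = 2289 ≥ 932 − 38, so one classroom can sit at its floor of 38.
Achievable: one at 38 and the other 7 totalling 894, which fits since 7 × 38 ≤ 894 ≤ 7 × 327.

38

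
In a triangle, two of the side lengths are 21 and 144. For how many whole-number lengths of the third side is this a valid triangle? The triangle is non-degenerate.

The triangle inequality gives |21 − 144| < c < 21 + 144, i.e. 123 < c < 165.
So c can be any integer from 124 to 164: 41 values.

41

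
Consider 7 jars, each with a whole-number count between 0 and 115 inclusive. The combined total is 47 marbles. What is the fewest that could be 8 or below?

Each value above 8 is at least 9, contributing at least 9 − 0 = 9 above the floor 0.
The sum exceeds the floor total 0 by 47, so at most ⌊47/9⌋ = 5 exceed 8, and at least 2 are ≤ 8.
Exactly 2 works: 2 values at 0 and 5 at 9 total 45; raise one of the low values by 2 (still ≤ 8) to hit 47.

2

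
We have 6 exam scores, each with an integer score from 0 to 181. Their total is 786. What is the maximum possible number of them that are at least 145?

5

Suppose k of them are at least 145. Those contribute at least 145 each and the other 6 − k at least 0 each.
So the total is at least 145k + 0(6 − k) = 0 + 145k. This must be ≤ 786, giving k ≤ 5.
k = 5 is achieved by 5 values at 145 and 1 at 0, total 725; add 61 to one value (staying below 145) to reach 786.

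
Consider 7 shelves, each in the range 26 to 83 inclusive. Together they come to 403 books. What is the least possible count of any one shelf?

To make one shelf as small as possible, make the other 6 as large as possible.
The other 6 can take up 6 × 83 = 498 ≥ 403 − 26, so one shelf can sit at its floor of 26.
Achievable: one at 26 and the other 6 totalling 377, which fits since 6 × 26 ≤ 377 ≤ 6 × 83.

26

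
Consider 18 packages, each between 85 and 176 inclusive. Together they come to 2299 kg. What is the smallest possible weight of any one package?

85

To make one package as small as possible, make the other 17 as large as possible.
The other 17 can take up 17 × 176 = 2992 ≥ 2299 − 85, so one package can sit at its floor of 85.
Achievable: one at 85 and the other 17 totalling 2214, which fits since 17 × 85 ≤ 2214 ≤ 17 × 176.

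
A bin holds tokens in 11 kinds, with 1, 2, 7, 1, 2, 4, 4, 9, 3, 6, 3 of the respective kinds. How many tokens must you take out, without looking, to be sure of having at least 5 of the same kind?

33

In the worst case you take as many as possible of each kind without reaching 5: 1 + 2 + 4 + 1 + 2 + 4 + 4 + 4 + 3 + 4 + 3 = 32.
The next one must give 5 of some kind, so 32 + 1 = 33.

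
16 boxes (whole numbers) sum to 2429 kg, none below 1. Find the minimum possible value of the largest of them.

If every one of the 16 were at most 151, the total would be at most 16 × 151 = 2416 < 2429.
Achievable: 13 of them at 152 and 3 at 151 total 2429.

152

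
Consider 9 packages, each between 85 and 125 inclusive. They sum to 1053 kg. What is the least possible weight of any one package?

85

To make one package as small as possible, make the other 8 as large as possible.
The other 8 can take up 8 × 125 = 1000 ≥ 1053 − 85, so one package can sit at its floor of 85.
Achievable: one at 85 and the other 8 totalling 968, which fits since 8 × 85 ≤ 968 ≤ 8 × 125.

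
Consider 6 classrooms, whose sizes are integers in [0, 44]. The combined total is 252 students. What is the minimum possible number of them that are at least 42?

2

Each value short of 42 is at most 41, costing at least 44 − 41 = 3 against the maximum total of 264.
We can afford to lose at most 264 − 252 = 12, so at most ⌊12/3⌋ = 4 fall short, and at least 2 are ≥ 42.
Exactly 2 works: 2 values at 44 and 4 at 41 total 252.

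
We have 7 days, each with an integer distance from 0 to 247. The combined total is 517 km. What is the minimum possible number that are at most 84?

Let j be the number exceeding 84. Then the total is ≥ 85·j + 0·(7 − j) = 0 + 85j.
So 85j ≤ 517 and j ≤ 6; hence at least 7 − 6 = 1 are ≤ 84.
Exactly 1 works: 1 value at 0 and 6 at 85 total 510; raise one of the low values by 7 (still ≤ 84) to hit 517.

1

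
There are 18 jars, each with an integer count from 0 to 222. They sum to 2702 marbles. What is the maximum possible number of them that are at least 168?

16

Suppose k of them are at least 168. Those contribute at least 168 each and the other 18 − k at least 0 each.
So the total is at least 168k + 0(18 − k) = 0 + 168k. This must be ≤ 2702, giving k ≤ 16.
k = 16 is achieved by 16 values at 168 and 2 at 0, total 2688; add 14 to one value (staying below 168) to reach 2702.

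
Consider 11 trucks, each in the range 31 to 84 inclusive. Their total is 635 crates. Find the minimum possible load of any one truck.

To make one truck as small as possible, make the other 10 as large as possible.
The other 10 can take up 10 × 84 = 840 ≥ 635 − 31, so one truck can sit at its floor of 31.
Achievable: one at 31 and the other 10 totalling 604, which fits since 10 × 31 ≤ 604 ≤ 10 × 84.

31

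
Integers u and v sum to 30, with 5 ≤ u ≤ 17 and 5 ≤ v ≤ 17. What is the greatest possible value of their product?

With u + v fixed, uv peaks when the two are closest together.
Taking u = 15 and v = 15 (both in [5, 17]) gives uv = 225.

225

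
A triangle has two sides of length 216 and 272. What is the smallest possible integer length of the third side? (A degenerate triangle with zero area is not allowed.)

The third side must exceed |216 − 272| = 56.
The smallest integer above 56 is 57.

57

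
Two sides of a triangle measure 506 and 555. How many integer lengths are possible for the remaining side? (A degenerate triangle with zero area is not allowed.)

The triangle inequality gives |506 − 555| < c < 506 + 555, i.e. 49 < c < 1061.
So c can be any integer from 50 to 1060: 1011 values.

1011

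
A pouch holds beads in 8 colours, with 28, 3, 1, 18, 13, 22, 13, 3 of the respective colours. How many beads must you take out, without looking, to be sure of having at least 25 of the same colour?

98

In the worst case you take as many as possible of each colour without reaching 25: 24 + 3 + 1 + 18 + 13 + 22 + 13 + 3 = 97.
The next one must give 25 of some colour, so 97 + 1 = 98.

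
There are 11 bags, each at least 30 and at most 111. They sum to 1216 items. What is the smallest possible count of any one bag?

106

To make one bag as small as possible, make the other 10 as large as possible.
The other 10 contribute at most 10 × 111 = 1110, leaving at least 1216 − 1110 = 106.
Since 106 ≥ 30, this is achievable: one at 106 and 10 at 111.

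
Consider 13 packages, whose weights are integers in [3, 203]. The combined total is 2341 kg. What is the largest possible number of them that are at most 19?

Suppose k of them are at most 19. Those contribute at most 19 each and the rest at most 203 each.
So the total is at most 19k + 203(13 − k) = 2639 − 184k. This must still be ≥ 2341, so k ≤ 1.
k = 1 is achieved by 1 value at 19 and 12 at 203, total 2455; lower one of the 203's by 114 (still > 19) to reach 2341.

1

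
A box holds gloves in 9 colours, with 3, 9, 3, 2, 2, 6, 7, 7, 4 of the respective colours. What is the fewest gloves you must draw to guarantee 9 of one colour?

In the worst case you take as many as possible of each colour without reaching 9: 3 + 8 + 3 + 2 + 2 + 6 + 7 + 7 + 4 = 42.
The next one must give 9 of some colour, so 42 + 1 = 43.

43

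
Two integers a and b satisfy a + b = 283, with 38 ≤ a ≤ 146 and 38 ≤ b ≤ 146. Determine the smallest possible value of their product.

ab = a(283 − a) is concave in a, so over [137, 146] it is minimized at an endpoint.
At the endpoint a = 137, b = 283 − 137 = 146, so ab = 137 × 146 = 20002.

20002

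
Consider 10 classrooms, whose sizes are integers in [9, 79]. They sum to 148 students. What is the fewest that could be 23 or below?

Each value above 23 is at least 24, contributing at least 24 − 9 = 15 above the floor 9.
The sum exceeds the floor total 90 by 58, so at most ⌊58/15⌋ = 3 exceed 23, and at least 7 are ≤ 23.
Exactly 7 works: 7 values at 9 and 3 at 24 total 135; raise one of the low values by 13 (still ≤ 23) to hit 148.

7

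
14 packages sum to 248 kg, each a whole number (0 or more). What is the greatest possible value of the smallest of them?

17

The average is 248/14 < 18, so some value is ≤ 17.
Achievable: 4 of them at 17 and 10 at 18 total 248.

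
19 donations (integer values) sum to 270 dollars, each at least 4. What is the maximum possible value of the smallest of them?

14

If every one of the 19 were at least 15, the total would be at least 19 × 15 = 285 > 270.
Equality holds with 15 values of 14 and 4 values of 15.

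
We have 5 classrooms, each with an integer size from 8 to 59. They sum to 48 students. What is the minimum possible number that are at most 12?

If only k of them are at most 12, the other 5 − k are at least 13, so the total is at least (5 − k)·13 + k·8.
This is ≤ 48, so (5 − k)·13 + 8k ≤ 48, which gives k ≥ 4.
Exactly 4 works: 4 values at 8 and 1 at 13 total 45; raise one of the low values by 3 (still ≤ 12) to hit 48.

4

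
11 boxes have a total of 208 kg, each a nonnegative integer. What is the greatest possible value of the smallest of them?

If every one of the 11 were at least 19, the total would be at least 11 × 19 = 209 > 208.
Taking 1 copy of 18 and 10 copies of 19 gives exactly 208, so 18 is attained.

18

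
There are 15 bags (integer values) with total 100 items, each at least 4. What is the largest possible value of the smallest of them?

If every one of the 15 were at least 7, the total would be at least 15 × 7 = 105 > 100.
Achievable: 5 of them at 6 and 10 at 7 total 100.

6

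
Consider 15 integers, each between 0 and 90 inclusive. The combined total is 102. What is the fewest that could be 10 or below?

If only k of them are at most 10, the other 15 − k are at least 11, so the total is at least (15 − k)·11 + k·0.
This is ≤ 102, so (15 − k)·11 + 0k ≤ 102, which gives k ≥ 6.
Exactly 6 works: 6 values at 0 and 9 at 11 total 99; raise one of the low values by 3 (still ≤ 10) to hit 102.

6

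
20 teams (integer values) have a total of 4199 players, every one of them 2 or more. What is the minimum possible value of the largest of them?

If every one of the 20 were at most 209, the total would be at most 20 × 209 = 4180 < 4199.
Equality holds with 19 values of 210 and 1 value of 209.

210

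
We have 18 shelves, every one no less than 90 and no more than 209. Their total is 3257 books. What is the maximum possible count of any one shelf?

209

Maximizing one value means minimizing the remaining 17.
The other 17 contribute at least 17 × 90 = 1530, leaving at most 3257 − 1530 = 1727.
But each shelf is capped at 209, so the maximum is 209.
Achievable: one at 209 and the other 17 totalling 3048, which fits since 17 × 90 ≤ 3048 ≤ 17 × 209.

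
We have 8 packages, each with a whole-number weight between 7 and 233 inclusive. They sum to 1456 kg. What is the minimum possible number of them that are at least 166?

Suppose at most 8 − j of them reach 166; then j values are ≤ 165 and the rest ≤ 233.
The total is then ≤ 165·j + 233·(8 − j) = 1864 − 68j. For this to be ≥ 1456 we need j ≤ 6, so at least 8 − 6 = 2 must reach 166.
Exactly 2 works: 2 values at 233 and 6 at 165 total 1456.

2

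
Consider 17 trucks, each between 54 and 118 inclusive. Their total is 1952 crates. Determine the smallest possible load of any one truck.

64

Minimizing one value means maximizing the remaining 16.
The other 16 contribute at most 16 × 118 = 1888, leaving at least 1952 − 1888 = 64.
Since 64 ≥ 54, this is achievable: one at 64 and 16 at 118.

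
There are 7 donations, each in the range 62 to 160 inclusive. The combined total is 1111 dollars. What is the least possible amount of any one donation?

151

Minimizing one value means maximizing the remaining 6.
The other 6 contribute at most 6 × 160 = 960, leaving at least 1111 − 960 = 151.
Since 151 ≥ 62, this is achievable: one at 151 and 6 at 160.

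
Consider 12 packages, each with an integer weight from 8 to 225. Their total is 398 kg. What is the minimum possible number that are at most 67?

7

If only k of them are at most 67, the other 12 − k are at least 68, so the total is at least (12 − k)·68 + k·8.
This is ≤ 398, so (12 − k)·68 + 8k ≤ 398, which gives k ≥ 7.
Exactly 7 works: 7 values at 8 and 5 at 68 total 396; raise one of the low values by 2 (still ≤ 67) to hit 398.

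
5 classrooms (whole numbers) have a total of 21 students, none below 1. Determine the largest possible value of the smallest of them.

The 5 values sum to 21, so their minimum is at most ⌊21/5⌋ = 4.
Taking 4 copies of 4 and 1 copy of 5 gives exactly 21, so 4 is attained.

4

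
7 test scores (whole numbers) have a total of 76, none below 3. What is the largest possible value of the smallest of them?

The average is 76/7 < 11, so some value is ≤ 10.
Taking 1 copy of 10 and 6 copies of 11 gives exactly 76, so 10 is attained.

10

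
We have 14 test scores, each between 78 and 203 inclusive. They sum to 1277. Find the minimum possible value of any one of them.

78

To make one score as small as possible, make the other 13 as large as possible.
The other 13 can take up 13 × 203 = 2639 ≥ 1277 − 78, so one score can sit at its floor of 78.
Achievable: one at 78 and the other 13 totalling 1199, which fits since 13 × 78 ≤ 1199 ≤ 13 × 203.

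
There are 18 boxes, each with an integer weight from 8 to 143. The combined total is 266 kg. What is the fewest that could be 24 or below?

Each value above 24 is at least 25, contributing at least 25 − 8 = 17 above the floor 8.
The sum exceeds the floor total 144 by 122, so at most ⌊122/17⌋ = 7 exceed 24, and at least 11 are ≤ 24.
Exactly 11 works: 11 values at 8 and 7 at 25 total 263; raise one of the low values by 3 (still ≤ 24) to hit 266.

11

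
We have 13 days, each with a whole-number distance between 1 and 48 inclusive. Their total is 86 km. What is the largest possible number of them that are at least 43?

With k values at 43 or above and the rest at least 1, the sum is at least 13 + 42k.
Since the sum is 86, we need 42k ≤ 73, i.e. k ≤ 1.
k = 1 is achieved by 1 value at 43 and 12 at 1, total 55; add 31 to one value (staying below 43) to reach 86.

1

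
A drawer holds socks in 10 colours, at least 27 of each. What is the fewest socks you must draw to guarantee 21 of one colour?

You could draw 20 of every colour without reaching 21 of any — 200 in all.
One more forces 21 of some colour, so 200 + 1 = 201.

201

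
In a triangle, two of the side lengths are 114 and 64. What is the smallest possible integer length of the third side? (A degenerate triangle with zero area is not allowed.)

The third side must exceed |114 − 64| = 50.
The smallest integer above 50 is 51.

51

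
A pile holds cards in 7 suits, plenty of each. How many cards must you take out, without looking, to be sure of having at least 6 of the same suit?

In the worst case you draw 5 of each of the 7 suits: 7 × 5 = 35.
One more forces 6 of some suit, so 35 + 1 = 36.

36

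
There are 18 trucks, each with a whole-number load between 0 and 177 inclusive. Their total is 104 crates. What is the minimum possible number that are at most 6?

4

Each value above 6 is at least 7, contributing at least 7 − 0 = 7 above the floor 0.
The sum exceeds the floor total 0 by 104, so at most ⌊104/7⌋ = 14 exceed 6, and at least 4 are ≤ 6.
Exactly 4 works: 4 values at 0 and 14 at 7 total 98; raise one of the low values by 6 (still ≤ 6) to hit 104.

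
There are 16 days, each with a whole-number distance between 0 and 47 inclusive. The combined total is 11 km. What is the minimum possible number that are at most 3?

Each value above 3 is at least 4, contributing at least 4 − 0 = 4 above the floor 0.
The sum exceeds the floor total 0 by 11, so at most ⌊11/4⌋ = 2 exceed 3, and at least 14 are ≤ 3.
Exactly 14 works: 14 values at 0 and 2 at 4 total 8; raise one of the low values by 3 (still ≤ 3) to hit 11.

14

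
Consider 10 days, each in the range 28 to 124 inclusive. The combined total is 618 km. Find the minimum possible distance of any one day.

28

To make one day as small as possible, make the other 9 as large as possible.
The other 9 can take up 9 × 124 = 1116 ≥ 618 − 28, so one day can sit at its floor of 28.
Achievable: one at 28 and the other 9 totalling 590, which fits since 9 × 28 ≤ 590 ≤ 9 × 124.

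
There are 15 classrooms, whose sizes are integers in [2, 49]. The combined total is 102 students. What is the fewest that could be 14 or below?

Each value above 14 is at least 15, contributing at least 15 − 2 = 13 above the floor 2.
The sum exceeds the floor total 30 by 72, so at most ⌊72/13⌋ = 5 exceed 14, and at least 10 are ≤ 14.
Exactly 10 works: 10 values at 2 and 5 at 15 total 95; raise one of the low values by 7 (still ≤ 14) to hit 102.

10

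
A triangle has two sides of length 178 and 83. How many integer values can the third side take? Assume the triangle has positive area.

165

The triangle inequality gives |178 − 83| < c < 178 + 83, i.e. 95 < c < 261.
So c can be any integer from 96 to 260: 165 values.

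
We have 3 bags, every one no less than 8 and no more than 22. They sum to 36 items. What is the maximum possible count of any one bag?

20

Maximizing one value means minimizing the remaining 2.
The other 2 contribute at least 2 × 8 = 16, leaving at most 36 − 16 = 20.
Since 20 ≤ 22, this is achievable: one at 20 and 2 at 8.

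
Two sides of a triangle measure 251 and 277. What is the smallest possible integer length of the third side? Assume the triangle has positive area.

27

The third side must exceed |251 − 277| = 26.
The smallest integer above 26 is 27.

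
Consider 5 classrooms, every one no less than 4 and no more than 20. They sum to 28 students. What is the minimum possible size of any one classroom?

4

Minimizing one value means maximizing the remaining 4.
The other 4 can take up 4 × 20 = 80 ≥ 28 − 4, so one classroom can sit at its floor of 4.
Achievable: one at 4 and the other 4 totalling 24, which fits since 4 × 4 ≤ 24 ≤ 4 × 20.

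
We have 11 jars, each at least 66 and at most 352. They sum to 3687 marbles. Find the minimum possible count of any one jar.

Minimizing one value means maximizing the remaining 10.
The other 10 contribute at most 10 × 352 = 3520, leaving at least 3687 − 3520 = 167.
Since 167 ≥ 66, this is achievable: one at 167 and 10 at 352.

167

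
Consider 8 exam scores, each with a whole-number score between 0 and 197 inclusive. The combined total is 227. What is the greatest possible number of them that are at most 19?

Suppose k of them are at most 19. Those contribute at most 19 each and the rest at most 197 each.
So the total is at most 19k + 197(8 − k) = 1576 − 178k. This must still be ≥ 227, so k ≤ 7.
k = 7 is achieved by 7 values at 19 and 1 at 197, total 330; lower one of the 197's by 103 (still > 19) to reach 227.

7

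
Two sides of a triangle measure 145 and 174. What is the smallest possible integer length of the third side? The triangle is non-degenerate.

30

The third side must exceed |145 − 174| = 29.
The smallest integer above 29 is 30.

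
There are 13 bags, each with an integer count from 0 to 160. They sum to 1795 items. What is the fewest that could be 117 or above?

If only k of them are at least 117, the other 13 − k are at most 116, so the total is at most k·160 + (13 − k)·116.
This must reach 1795, so k·160 + (13 − k)·116 ≥ 1795, giving k ≥ 7.
Exactly 7 works: 7 values at 160 and 6 at 116 total 1816; lower one of the high values by 21 (still ≥ 117) to hit 1795.

7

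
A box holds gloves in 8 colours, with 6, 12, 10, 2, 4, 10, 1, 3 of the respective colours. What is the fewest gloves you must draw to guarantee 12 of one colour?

48

In the worst case you take as many as possible of each colour without reaching 12: 6 + 11 + 10 + 2 + 4 + 10 + 1 + 3 = 47.
The next one must give 12 of some colour, so 47 + 1 = 48.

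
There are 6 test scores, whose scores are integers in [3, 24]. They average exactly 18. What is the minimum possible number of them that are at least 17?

The total is 6 × 18 = 108.
Each value short of 17 is at most 16, costing at least 24 − 16 = 8 against the maximum total of 144.
We can afford to lose at most 144 − 108 = 36, so at most ⌊36/8⌋ = 4 fall short, and at least 2 are ≥ 17.
Exactly 2 works: 2 values at 24 and 4 at 16 total 112; lower one of the high values by 4 (still ≥ 17) to hit 108.

2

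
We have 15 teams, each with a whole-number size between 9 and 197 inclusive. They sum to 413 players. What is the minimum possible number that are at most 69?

Let j be the number exceeding 69. Then the total is ≥ 70·j + 9·(15 − j) = 135 + 61j.
So 61j ≤ 278 and j ≤ 4; hence at least 15 − 4 = 11 are ≤ 69.
Exactly 11 works: 11 values at 9 and 4 at 70 total 379; raise one of the low values by 34 (still ≤ 69) to hit 413.

11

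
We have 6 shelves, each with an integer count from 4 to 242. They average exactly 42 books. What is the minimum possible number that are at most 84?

The total is 6 × 42 = 252.
Let j be the number exceeding 84. Then the total is ≥ 85·j + 4·(6 − j) = 24 + 81j.
So 81j ≤ 228 and j ≤ 2; hence at least 6 − 2 = 4 are ≤ 84.
Exactly 4 works: 4 values at 4 and 2 at 85 total 186; raise one of the low values by 66 (still ≤ 84) to hit 252.

4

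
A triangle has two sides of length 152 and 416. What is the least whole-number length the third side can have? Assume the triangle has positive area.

265

The third side must exceed |152 − 416| = 264.
The smallest integer above 264 is 265.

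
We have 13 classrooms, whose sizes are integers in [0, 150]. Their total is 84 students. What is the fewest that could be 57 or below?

Each value above 57 is at least 58, contributing at least 58 − 0 = 58 above the floor 0.
The sum exceeds the floor total 0 by 84, so at most ⌊84/58⌋ = 1 exceed 57, and at least 12 are ≤ 57.
Exactly 12 works: 12 values at 0 and 1 at 58 total 58; raise one of the low values by 26 (still ≤ 57) to hit 84.

12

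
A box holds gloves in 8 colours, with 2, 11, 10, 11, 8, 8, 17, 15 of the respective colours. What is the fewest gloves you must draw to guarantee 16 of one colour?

In the worst case you take as many as possible of each colour without reaching 16: 2 + 11 + 10 + 11 + 8 + 8 + 15 + 15 = 80.
The next one must give 16 of some colour, so 80 + 1 = 81.

81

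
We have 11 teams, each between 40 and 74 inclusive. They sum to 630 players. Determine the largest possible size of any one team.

74

To make one team as large as possible, make the other 10 as small as possible.
The other 10 contribute at least 10 × 40 = 400, leaving at most 630 − 400 = 230.
But each team is capped at 74, so the maximum is 74.
Achievable: one at 74 and the other 10 totalling 556, which fits since 10 × 40 ≤ 556 ≤ 10 × 74.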